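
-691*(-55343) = 38242013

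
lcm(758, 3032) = 3032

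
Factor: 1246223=11^1 * 277^1 * 409^1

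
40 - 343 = -303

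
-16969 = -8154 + -8815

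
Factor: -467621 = -1*7^1*11^1*6073^1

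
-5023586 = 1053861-6077447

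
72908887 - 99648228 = -26739341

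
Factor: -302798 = -1*2^1*101^1*1499^1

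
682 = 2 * 341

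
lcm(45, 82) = 3690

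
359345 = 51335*7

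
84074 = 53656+30418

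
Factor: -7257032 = -1 * 2^3 * 37^1 * 24517^1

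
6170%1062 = 860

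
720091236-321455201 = 398636035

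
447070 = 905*494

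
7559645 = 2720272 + 4839373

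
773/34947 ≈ 0.0221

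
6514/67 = 97 + 15/67 ≈ 97.22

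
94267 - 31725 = 62542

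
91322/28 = 6523/2 = 3261.50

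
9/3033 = 1/337 ≈ 0.00297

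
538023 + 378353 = 916376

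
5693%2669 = 355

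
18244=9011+9233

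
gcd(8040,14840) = 40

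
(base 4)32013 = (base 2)1110000111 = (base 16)387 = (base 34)qj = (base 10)903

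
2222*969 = 2153118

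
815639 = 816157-518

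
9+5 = 14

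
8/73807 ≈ 0.000108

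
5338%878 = 70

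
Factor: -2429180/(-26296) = 2^(-1) * 5^1 * 13^1 * 19^(-1) * 173^(-1) * 9343^1 = 607295/6574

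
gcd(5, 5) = 5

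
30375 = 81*375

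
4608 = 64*72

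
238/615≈0.387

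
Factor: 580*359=2^2*5^1*29^1*359^1=208220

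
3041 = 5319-2278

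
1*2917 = 2917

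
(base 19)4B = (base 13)69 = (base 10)87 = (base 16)57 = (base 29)30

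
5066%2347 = 372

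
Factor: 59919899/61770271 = 13^1 * 23^1 * 200401^1 * 61770271^(-1)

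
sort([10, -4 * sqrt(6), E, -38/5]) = [-4 * sqrt(6), -38/5, E, 10]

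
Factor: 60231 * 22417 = 3^1 * 17^1 * 29^1 * 773^1 * 1181^1 = 1350198327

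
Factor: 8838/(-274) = -1*3^2*137^(-1)*491^1 = -4419/137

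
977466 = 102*9583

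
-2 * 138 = -276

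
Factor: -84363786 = -1*2^1*3^2*13^2*27733^1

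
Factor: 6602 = 2^1 * 3301^1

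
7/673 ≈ 0.0104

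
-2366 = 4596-6962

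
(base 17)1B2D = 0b1111111001011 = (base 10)8139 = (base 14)2D75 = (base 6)101403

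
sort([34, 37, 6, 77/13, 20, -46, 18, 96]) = [-46, 77/13, 6, 18, 20, 34, 37, 96]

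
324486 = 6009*54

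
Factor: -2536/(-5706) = 2^2*3^(-2) = 4/9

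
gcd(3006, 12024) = 3006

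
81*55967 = 4533327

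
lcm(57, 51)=969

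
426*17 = 7242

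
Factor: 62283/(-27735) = -1 * 5^(-1) * 13^1 * 43^(-2) * 1597^1 = -20761/9245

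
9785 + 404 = 10189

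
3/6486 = 1/2162 ≈ 0.000463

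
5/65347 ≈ 0.0000765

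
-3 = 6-9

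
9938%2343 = 566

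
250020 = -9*(-27780)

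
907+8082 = 8989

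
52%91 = 52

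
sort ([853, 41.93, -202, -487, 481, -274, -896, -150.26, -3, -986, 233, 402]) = [-986, -896, -487, -274, -202, -150.26, -3, 41.93, 233, 402, 481, 853]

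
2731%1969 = 762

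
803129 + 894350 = 1697479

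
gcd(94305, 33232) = 1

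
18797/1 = 18797 = 18797.00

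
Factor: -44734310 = -1*2^1*5^1*17^2*23^1*673^1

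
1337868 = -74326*(-18)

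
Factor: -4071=-1 * 3^1 * 23^1 * 59^1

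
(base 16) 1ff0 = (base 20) 108g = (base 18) 1744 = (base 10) 8176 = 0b1111111110000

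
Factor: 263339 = 71^1*3709^1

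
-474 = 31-505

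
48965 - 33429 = 15536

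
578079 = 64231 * 9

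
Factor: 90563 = 11^1*8233^1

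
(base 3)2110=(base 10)66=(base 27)2c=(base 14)4a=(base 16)42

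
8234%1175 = 9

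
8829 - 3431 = 5398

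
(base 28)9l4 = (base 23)eac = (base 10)7648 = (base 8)16740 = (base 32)7f0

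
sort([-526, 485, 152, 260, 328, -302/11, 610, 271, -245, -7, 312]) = [-526, -245, -302/11, -7, 152, 260, 271, 312, 328, 485, 610]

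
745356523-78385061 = 666971462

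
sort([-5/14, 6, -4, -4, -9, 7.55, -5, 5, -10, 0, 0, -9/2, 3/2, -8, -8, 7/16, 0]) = [-10, -9, -8, -8, -5, -9/2, -4, -4, -5/14, 0, 0, 0, 7/16, 3/2, 5, 6, 7.55]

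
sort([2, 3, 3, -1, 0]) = [-1, 0, 2, 3, 3]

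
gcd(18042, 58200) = 582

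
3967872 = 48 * 82664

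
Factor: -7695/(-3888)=2^(-4) * 3^(-1) * 5^1 * 19^1=95/48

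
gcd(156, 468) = 156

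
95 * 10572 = 1004340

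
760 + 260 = 1020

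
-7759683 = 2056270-9815953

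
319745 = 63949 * 5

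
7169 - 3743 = 3426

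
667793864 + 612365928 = 1280159792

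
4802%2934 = 1868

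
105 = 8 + 97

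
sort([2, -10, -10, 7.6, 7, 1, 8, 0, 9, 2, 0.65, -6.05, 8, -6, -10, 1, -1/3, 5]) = [-10, -10, -10, -6.05, -6, -1/3, 0, 0.65, 1, 1, 2, 2, 5, 7, 7.6, 8, 8, 9]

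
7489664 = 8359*896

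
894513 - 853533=40980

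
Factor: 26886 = 2^1*3^1*4481^1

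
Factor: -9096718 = -1 * 2^1 * 4548359^1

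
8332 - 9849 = -1517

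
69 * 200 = 13800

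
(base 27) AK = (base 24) C2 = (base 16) 122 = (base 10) 290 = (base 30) 9K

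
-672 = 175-847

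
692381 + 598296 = 1290677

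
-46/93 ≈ -0.495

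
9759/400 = 24 + 159/400 ≈ 24.40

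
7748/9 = 860+8/9 ≈ 860.89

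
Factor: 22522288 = 2^4 * 167^1 * 8429^1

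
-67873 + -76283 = -144156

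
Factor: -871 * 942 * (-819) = 2^1 * 3^3 * 7^1 * 13^2 * 67^1 * 157^1 = 671974758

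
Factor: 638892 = 2^2*3^2*17747^1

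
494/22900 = 247/11450 ≈ 0.0216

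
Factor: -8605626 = -1*2^1*3^1*71^1*20201^1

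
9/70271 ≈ 0.000128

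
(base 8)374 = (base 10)252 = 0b11111100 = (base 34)7e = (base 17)ee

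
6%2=0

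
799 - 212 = 587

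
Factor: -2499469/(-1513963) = 7^1 * 11^(-1) * 19^1 * 18793^1 * 137633^(-1)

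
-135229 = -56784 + -78445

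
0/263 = 0 = 0.00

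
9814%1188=310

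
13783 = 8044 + 5739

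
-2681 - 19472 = -22153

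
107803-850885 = -743082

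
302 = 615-313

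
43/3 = 14 + 1/3 ≈ 14.33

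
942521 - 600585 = 341936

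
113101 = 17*6653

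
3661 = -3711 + 7372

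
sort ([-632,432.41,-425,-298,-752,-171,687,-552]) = [-752,-632,-552,-425,-298,-171,432.41,687]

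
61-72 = -11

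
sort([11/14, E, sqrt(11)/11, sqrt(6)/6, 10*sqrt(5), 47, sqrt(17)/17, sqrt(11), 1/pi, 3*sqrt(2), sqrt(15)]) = [sqrt(17)/17, sqrt(11)/11, 1/pi, sqrt(6)/6, 11/14, E, sqrt(11), sqrt(15), 3*sqrt(2), 10*sqrt(5), 47]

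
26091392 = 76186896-50095504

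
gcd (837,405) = 27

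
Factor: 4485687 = 3^1*41^1*36469^1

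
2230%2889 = 2230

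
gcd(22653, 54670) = 1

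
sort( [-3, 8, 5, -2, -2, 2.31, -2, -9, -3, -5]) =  [-9, -5, -3, -3, -2, -2, -2, 2.31, 5, 8]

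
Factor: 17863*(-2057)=-1*11^2*17^1*17863^1=-36744191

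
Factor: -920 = -1*2^3*5^1*23^1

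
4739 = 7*677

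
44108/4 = 11027 = 11027.00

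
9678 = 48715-39037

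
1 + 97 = 98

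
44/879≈0.0501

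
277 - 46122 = -45845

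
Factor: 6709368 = 2^3*3^1*279557^1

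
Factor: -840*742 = -1*2^4*3^1*5^1*7^2*53^1 = -623280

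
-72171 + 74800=2629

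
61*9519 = 580659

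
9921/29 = 342 + 3/29 ≈ 342.10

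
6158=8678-2520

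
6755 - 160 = 6595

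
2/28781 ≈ 0.0000695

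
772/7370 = 386/3685 ≈ 0.105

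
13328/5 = 2665 + 3/5 = 2665.60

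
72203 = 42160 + 30043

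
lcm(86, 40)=1720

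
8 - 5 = 3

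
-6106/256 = -3053/128≈-23.85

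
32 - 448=-416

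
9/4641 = 3/1547 ≈ 0.00194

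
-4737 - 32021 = -36758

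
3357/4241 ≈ 0.792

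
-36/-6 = 6 = 6.00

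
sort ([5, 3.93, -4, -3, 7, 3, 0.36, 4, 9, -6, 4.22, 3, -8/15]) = [-6, -4, -3, -8/15, 0.36, 3, 3, 3.93, 4, 4.22, 5, 7, 9]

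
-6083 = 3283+-9366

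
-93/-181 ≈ 0.514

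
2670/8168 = 1335/4084 ≈ 0.327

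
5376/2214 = 2 + 158/369 ≈ 2.43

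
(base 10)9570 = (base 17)1g1g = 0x2562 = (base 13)4482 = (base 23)i22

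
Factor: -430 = -1 * 2^1 * 5^1 * 43^1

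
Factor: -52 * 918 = -1 * 2^3 * 3^3 * 13^1 * 17^1 = -47736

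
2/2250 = 1/1125 ≈ 0.000889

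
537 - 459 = 78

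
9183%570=63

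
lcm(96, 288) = 288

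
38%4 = 2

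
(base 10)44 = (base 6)112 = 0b101100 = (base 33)1b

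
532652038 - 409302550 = 123349488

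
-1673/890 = -1 - 783/890 ≈ -1.88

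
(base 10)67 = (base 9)74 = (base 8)103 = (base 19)3a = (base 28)2b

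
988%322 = 22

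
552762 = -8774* (-63)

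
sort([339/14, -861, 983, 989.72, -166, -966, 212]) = [-966, -861, -166, 339/14, 212, 983, 989.72]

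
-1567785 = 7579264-9147049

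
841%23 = 13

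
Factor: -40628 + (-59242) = -1 * 2^1 * 3^1 * 5^1 * 3329^1 = -99870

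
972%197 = 184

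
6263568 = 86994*72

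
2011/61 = 32+59/61 ≈ 32.97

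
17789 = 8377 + 9412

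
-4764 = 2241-7005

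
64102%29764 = 4574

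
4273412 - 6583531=-2310119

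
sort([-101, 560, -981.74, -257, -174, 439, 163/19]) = [-981.74, -257, -174, -101, 163/19, 439, 560]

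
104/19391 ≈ 0.00536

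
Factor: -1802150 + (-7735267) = -1*3^2*1059713^1 = -9537417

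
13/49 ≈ 0.265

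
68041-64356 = 3685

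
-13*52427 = -681551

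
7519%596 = 367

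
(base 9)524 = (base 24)hj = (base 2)110101011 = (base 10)427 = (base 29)el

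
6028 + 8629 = 14657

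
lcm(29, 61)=1769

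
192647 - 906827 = -714180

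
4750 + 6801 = 11551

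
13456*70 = 941920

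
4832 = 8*604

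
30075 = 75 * 401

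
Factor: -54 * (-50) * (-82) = -1 * 2^3 * 3^3 * 5^2 * 41^1 = -221400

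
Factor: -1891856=-1*2^4*317^1*373^1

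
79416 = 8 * 9927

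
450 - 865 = -415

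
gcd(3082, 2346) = 46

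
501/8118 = 167/2706 ≈ 0.0617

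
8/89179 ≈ 0.0000897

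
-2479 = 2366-4845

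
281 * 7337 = 2061697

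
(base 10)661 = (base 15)2e1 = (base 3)220111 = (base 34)jf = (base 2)1010010101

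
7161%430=281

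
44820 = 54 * 830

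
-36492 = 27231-63723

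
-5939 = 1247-7186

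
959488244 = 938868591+20619653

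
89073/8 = 11134 + 1/8 ≈ 11134.13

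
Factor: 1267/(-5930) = -1*2^(-1)*5^(-1)*7^1*181^1*593^(-1)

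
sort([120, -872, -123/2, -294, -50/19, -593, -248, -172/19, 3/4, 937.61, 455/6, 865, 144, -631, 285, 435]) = [-872, -631, -593, -294, -248, -123/2, -172/19, -50/19, 3/4, 455/6, 120, 144, 285, 435, 865, 937.61]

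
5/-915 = -1/183 ≈ -0.00546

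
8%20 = 8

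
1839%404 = 223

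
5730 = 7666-1936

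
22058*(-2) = -44116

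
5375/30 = 179 + 1/6 ≈ 179.17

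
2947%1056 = 835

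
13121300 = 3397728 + 9723572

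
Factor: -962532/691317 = -1*2^2*11^(-1)*6983^(-1)*26737^1 = -106948/76813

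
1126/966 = 1 + 80/483 ≈ 1.17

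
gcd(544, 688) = 16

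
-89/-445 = 1/5 = 0.20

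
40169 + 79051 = 119220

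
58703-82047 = -23344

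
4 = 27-23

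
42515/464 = 91 + 291/464≈91.63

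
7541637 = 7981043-439406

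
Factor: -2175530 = -1*2^1*5^1*7^1*31079^1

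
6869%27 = 11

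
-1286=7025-8311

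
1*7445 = 7445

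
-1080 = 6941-8021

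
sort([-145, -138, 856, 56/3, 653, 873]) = [-145, -138, 56/3, 653, 856, 873]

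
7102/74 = 95 + 36/37 ≈ 95.97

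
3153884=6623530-3469646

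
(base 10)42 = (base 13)33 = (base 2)101010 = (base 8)52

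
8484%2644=552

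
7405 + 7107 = 14512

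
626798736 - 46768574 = 580030162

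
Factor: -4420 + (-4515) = -1 * 5^1 * 1787^1 = -8935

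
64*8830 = 565120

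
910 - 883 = 27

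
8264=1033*8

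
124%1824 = 124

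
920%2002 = 920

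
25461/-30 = -8487/10 = -848.70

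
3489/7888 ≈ 0.442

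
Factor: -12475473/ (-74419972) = 2^ (-2)*3^1*11^ (-1)*103^ (-1)*16421^ (-1)*4158491^1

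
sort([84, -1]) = [-1, 84]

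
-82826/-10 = 8282 + 3/5 = 8282.60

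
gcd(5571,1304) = 1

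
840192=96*8752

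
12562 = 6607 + 5955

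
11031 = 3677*3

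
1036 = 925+111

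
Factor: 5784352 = 2^5 * 7^3 * 17^1 * 31^1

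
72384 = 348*208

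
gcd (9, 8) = 1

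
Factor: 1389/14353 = 3^1*31^(-1) = 3/31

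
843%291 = 261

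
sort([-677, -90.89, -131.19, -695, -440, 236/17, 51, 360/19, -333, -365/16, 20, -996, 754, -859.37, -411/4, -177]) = [-996, -859.37, -695, -677, -440, -333, -177, -131.19, -411/4, -90.89, -365/16, 236/17, 360/19, 20, 51, 754]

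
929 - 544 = 385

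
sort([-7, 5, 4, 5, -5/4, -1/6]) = [-7, -5/4, -1/6, 4, 5, 5]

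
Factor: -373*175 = -1*5^2*7^1*373^1 = -65275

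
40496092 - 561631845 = -521135753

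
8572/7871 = 1 + 701/7871 ≈ 1.09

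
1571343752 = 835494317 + 735849435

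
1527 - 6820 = -5293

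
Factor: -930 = -1*2^1*3^1*5^1*31^1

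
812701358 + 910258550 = 1722959908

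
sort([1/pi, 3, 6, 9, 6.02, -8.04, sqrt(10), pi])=[-8.04, 1/pi, 3, pi, sqrt(10), 6, 6.02, 9]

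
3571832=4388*814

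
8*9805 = 78440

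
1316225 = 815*1615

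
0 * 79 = 0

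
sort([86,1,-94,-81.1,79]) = [-94,-81.1,1,79,86]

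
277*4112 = 1139024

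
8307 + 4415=12722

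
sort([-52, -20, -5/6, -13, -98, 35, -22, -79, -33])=[-98, -79, -52, -33, -22, -20, -13, -5/6, 35]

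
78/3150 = 13/525 ≈ 0.0248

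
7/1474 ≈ 0.00475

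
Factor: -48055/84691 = -1 * 5^1 * 7^1 * 1373^1 * 84691^(-1)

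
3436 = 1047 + 2389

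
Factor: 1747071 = 3^2 * 194119^1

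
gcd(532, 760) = 76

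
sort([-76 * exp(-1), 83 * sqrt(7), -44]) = [-44, -76 * exp(-1), 83 * sqrt(7)]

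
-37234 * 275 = -10239350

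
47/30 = 1 + 17/30 ≈ 1.57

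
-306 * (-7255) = 2220030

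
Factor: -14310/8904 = -1 * 2^(-2) * 3^2 * 5^1 * 7^(-1) = -45/28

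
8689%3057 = 2575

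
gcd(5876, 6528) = 4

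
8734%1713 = 169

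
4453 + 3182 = 7635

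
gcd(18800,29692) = 4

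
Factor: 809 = 809^1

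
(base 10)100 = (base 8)144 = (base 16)64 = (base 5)400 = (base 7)202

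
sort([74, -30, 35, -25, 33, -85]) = [-85, -30, -25, 33, 35, 74]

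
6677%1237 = 492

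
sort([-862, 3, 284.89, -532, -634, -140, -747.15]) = [-862, -747.15, -634, -532, -140, 3, 284.89]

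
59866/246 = 243+44/123 ≈ 243.36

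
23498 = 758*31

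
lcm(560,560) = 560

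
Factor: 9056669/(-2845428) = -1*2^(-2)*3^(-1)*31^(-1)*7649^(-1)*9056669^1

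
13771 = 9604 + 4167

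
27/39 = 9/13 ≈ 0.692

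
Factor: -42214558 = -1*2^1*37^1*570467^1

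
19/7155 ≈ 0.00266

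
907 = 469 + 438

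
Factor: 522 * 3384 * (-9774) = -1 * 2^5 * 3^7 * 29^1 * 47^1 * 181^1 = -17265262752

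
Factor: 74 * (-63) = -1 * 2^1 * 3^2 * 7^1 * 37^1 = -4662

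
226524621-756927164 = -530402543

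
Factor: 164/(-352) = -1 * 2^(-3) * 11^(-1) * 41^1 = -41/88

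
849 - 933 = -84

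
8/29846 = 4/14923 ≈ 0.000268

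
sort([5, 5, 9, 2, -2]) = [-2, 2, 5, 5, 9]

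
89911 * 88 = 7912168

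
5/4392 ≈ 0.00114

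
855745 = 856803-1058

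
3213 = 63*51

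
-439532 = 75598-515130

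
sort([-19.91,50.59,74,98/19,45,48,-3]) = [-19.91,-3,98/19,45,48,50.59,74]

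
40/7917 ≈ 0.00505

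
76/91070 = 38/45535 ≈ 0.000835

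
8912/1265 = 7+57/1265 ≈ 7.05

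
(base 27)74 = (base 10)193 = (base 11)166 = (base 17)b6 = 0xc1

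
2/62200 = 1/31100 ≈ 0.0000322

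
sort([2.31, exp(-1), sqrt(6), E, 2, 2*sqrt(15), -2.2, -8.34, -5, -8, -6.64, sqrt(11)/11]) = [-8.34, -8, -6.64, -5, -2.2, sqrt(11)/11, exp(-1), 2, 2.31, sqrt(6), E, 2*sqrt(15)]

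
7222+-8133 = -911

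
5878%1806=460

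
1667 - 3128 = -1461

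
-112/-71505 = 16/10215 ≈ 0.00157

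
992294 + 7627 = 999921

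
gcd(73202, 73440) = 34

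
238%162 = 76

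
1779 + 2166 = 3945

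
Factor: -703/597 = -1*3^(-1)*19^1*37^1*199^(-1)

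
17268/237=72 + 68/79 ≈ 72.86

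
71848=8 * 8981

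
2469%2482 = 2469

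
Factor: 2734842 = 2^1 * 3^1 * 11^2 * 3767^1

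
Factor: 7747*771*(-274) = -1*2^1*3^1*61^1*127^1*137^1*257^1 = -1636584738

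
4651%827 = 516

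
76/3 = 25 + 1/3 ≈ 25.33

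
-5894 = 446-6340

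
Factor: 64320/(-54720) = -1*3^(-1)*19^(-1)*67^1 = -67/57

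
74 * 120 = 8880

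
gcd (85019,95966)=1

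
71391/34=2099 + 25/34 ≈ 2099.74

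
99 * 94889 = 9394011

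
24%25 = 24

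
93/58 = 1 + 35/58 ≈ 1.60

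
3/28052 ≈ 0.000107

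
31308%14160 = 2988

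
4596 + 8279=12875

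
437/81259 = 19/3533 ≈ 0.00538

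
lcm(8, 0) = 0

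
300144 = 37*8112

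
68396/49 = 1395 + 41/49 ≈ 1395.84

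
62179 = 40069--22110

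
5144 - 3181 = 1963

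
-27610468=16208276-43818744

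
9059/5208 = 1+3851/5208 ≈ 1.74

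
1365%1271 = 94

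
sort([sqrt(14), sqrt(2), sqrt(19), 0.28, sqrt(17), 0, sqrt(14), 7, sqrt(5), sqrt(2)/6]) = [0, sqrt(2)/6, 0.28, sqrt(2), sqrt(5), sqrt(14), sqrt(14), sqrt(17), sqrt(19), 7]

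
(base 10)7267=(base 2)1110001100011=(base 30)827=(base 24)cej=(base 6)53351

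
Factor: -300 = -1 * 2^2 * 3^1 * 5^2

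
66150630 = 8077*8190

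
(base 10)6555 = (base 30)78f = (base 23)c90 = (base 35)5ca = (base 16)199b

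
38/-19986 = -19/9993 ≈ -0.00190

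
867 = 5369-4502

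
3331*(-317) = -1055927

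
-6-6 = -12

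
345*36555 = 12611475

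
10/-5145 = -2/1029 ≈ -0.00194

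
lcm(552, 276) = 552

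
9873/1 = 9873 = 9873.00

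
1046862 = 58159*18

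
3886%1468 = 950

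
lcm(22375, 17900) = 89500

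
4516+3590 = 8106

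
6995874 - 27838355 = -20842481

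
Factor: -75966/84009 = -1 * 2^1 * 11^1 * 41^(-1) * 683^(-1) * 1151^1 = -25322/28003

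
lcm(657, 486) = 35478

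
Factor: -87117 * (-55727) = 3^1 * 7^1 * 19^1 * 71^1 * 409^1 * 419^1 = 4854769059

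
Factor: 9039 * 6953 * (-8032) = -1 * 2^5 * 3^1 * 17^1 * 23^1 * 131^1 * 251^1 * 409^1 = -504796477344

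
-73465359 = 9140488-82605847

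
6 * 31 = 186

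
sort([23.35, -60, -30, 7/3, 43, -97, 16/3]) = [-97, -60, -30, 7/3, 16/3, 23.35, 43]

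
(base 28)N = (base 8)27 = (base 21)12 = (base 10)23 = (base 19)14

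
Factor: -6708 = -1*2^2*3^1*13^1*43^1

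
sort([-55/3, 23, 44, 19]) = [-55/3, 19, 23, 44]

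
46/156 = 23/78 ≈ 0.295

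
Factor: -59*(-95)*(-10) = -1*2^1*5^2*19^1*59^1 = -56050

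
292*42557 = 12426644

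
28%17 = 11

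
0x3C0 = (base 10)960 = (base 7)2541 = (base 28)168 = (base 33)T3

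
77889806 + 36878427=114768233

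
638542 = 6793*94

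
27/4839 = 9/1613 ≈ 0.00558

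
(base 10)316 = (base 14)188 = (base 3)102201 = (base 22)e8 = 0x13c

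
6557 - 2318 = 4239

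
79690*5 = 398450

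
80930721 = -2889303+83820024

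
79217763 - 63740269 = 15477494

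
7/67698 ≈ 0.000103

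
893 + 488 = 1381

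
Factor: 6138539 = 11^1*19^1*23^1*1277^1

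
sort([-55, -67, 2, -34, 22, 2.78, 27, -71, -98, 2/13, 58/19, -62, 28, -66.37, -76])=[-98, -76, -71, -67, -66.37, -62, -55, -34, 2/13, 2, 2.78, 58/19, 22, 27, 28]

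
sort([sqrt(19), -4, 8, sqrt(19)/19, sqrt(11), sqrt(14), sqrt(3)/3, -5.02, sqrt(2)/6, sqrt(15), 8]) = [-5.02, -4, sqrt(19)/19, sqrt(2)/6, sqrt(3)/3, sqrt(11), sqrt(14), sqrt(15), sqrt(19), 8, 8]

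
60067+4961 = 65028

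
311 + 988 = 1299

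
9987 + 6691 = 16678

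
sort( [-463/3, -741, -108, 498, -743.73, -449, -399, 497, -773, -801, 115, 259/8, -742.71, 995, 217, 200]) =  [-801, -773, -743.73, -742.71, -741, -449, -399, -463/3, -108, 259/8, 115, 200, 217, 497, 498, 995]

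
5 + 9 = 14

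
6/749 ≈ 0.00801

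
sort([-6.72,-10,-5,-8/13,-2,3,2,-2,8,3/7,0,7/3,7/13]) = [-10,-6.72,-5,-2,-2,-8/13,0,3/7,7/13,2,7/3,3,8]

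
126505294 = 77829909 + 48675385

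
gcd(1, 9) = 1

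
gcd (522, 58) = 58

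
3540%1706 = 128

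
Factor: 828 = 2^2 * 3^2 * 23^1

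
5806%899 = 412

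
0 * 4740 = 0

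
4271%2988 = 1283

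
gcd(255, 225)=15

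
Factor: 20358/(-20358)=-1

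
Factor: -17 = -1*17^1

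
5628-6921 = -1293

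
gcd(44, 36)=4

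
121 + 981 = 1102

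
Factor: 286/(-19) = -1 * 2^1 * 11^1 * 13^1 * 19^(-1)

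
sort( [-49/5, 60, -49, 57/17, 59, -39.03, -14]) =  [-49, -39.03, -14, -49/5, 57/17, 59, 60]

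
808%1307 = 808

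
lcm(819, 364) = 3276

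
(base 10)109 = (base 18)61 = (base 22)4l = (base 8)155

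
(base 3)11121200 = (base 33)330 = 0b110100100110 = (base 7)12546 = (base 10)3366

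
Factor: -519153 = -1*3^1*131^1*1321^1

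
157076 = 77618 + 79458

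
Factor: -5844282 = -1*2^1*3^1*751^1*1297^1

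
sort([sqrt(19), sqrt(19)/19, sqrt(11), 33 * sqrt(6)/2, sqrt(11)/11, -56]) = [-56, sqrt(19)/19, sqrt(11)/11, sqrt(11), sqrt(19), 33 * sqrt(6)/2]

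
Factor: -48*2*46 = -1*2^6*3^1*23^1 = -4416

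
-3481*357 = -1242717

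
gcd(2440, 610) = 610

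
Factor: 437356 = 2^2*53^1*2063^1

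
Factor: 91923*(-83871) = -1*3^3*13^1*2357^1*9319^1 = -7709673933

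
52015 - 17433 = 34582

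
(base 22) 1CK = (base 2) 1100000000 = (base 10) 768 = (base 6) 3320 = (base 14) 3CC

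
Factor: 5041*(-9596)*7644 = -1*2^4*3^1*7^2*13^1*71^2*2399^1 = -369766544784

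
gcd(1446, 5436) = 6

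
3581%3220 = 361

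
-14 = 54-68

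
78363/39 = 26121/13 ≈ 2009.31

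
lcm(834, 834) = 834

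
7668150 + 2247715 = 9915865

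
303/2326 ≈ 0.130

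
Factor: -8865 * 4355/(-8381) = 3^2 * 5^2 * 13^1 * 17^(-2) * 29^(-1) * 67^1 * 197^1 = 38607075/8381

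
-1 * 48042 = -48042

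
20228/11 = 1838 + 10/11 ≈ 1838.91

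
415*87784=36430360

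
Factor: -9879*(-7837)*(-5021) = -1*3^1*17^1*37^1*89^1*461^1*5021^1 = -388734471183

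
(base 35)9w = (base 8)533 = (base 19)i5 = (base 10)347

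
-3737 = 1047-4784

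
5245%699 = 352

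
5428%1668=424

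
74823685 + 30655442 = 105479127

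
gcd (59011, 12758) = 1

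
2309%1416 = 893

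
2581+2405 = 4986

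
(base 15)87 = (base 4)1333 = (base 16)7f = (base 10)127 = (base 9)151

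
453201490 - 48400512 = 404800978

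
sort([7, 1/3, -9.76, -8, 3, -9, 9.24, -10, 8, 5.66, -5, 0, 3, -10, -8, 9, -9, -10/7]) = [-10, -10, -9.76, -9, -9, -8, -8, -5, -10/7, 0, 1/3, 3, 3, 5.66, 7, 8, 9, 9.24]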